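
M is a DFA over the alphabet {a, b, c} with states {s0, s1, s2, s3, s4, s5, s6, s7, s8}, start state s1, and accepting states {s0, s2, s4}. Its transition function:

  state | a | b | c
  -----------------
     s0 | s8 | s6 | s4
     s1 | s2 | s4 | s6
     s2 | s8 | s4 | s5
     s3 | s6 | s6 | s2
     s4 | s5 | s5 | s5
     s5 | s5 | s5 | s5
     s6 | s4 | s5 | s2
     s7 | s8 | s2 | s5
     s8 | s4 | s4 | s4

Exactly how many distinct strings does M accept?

12

The useful subgraph on states {s1, s2, s4, s6, s8} is acyclic, so L(M) is finite; the longest accepting path visits 5 useful states, giving maximum string length 4.
Counting accepting paths from s1 by length: 2 of length 1, 3 of length 2, 4 of length 3, 3 of length 4. Total 12.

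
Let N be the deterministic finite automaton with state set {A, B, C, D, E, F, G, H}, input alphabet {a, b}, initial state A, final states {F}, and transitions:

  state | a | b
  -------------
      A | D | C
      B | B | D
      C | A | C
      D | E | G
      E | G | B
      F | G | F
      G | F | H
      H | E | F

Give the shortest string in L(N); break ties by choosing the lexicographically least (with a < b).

A breadth-first search from A reaches an accepting state first via the path A → D → G → F on input aba.
No string of length < 3 is accepted (BFS exhausts all shorter strings without reaching an accepting state), and aba is the lexicographically least accepting string of length 3.

aba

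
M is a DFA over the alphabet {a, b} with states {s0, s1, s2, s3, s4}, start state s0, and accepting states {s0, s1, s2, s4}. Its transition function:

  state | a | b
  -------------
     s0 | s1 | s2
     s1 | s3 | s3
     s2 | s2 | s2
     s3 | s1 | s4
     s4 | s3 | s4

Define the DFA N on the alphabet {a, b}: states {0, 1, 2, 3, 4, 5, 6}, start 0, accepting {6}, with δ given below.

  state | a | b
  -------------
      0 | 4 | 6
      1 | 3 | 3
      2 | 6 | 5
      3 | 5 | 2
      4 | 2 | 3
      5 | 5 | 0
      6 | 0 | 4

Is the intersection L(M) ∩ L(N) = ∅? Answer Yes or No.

The string b is accepted by both M and N.
Hence L(M) ∩ L(N) ≠ ∅.

No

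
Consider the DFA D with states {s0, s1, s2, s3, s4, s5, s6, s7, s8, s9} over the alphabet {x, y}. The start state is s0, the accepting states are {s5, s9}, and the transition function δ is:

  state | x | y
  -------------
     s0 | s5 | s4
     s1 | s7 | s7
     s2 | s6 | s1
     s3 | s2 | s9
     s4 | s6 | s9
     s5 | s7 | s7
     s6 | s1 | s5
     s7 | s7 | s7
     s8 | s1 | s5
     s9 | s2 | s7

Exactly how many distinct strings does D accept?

The useful subgraph on states {s0, s2, s4, s5, s6, s9} is acyclic, so L(D) is finite; the longest accepting path visits 6 useful states, giving maximum string length 5.
Counting accepting paths from s0 by length: 1 of length 1, 1 of length 2, 1 of length 3, 1 of length 5. Total 4.

4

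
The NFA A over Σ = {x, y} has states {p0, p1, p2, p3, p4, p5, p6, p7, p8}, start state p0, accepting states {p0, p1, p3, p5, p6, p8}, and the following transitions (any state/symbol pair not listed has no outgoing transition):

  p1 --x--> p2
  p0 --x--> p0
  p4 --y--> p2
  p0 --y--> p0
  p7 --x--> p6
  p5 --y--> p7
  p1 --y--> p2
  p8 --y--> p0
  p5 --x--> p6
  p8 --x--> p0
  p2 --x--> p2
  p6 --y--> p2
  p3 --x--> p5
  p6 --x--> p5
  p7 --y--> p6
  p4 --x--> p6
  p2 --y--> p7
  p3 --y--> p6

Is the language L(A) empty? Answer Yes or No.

The empty string ε is accepted: the run p0 ends in the accepting state p0.
Since at least one string is accepted, L(A) is not empty.

No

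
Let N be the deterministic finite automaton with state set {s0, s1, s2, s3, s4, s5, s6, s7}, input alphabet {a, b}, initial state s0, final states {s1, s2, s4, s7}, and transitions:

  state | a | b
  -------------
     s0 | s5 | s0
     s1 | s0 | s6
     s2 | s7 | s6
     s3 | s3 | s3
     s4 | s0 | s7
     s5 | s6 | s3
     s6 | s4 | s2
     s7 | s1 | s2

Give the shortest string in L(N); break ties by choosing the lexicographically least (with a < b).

A breadth-first search from s0 reaches an accepting state first via the path s0 → s5 → s6 → s4 on input aaa.
No string of length < 3 is accepted (BFS exhausts all shorter strings without reaching an accepting state), and aaa is the lexicographically least accepting string of length 3.

aaa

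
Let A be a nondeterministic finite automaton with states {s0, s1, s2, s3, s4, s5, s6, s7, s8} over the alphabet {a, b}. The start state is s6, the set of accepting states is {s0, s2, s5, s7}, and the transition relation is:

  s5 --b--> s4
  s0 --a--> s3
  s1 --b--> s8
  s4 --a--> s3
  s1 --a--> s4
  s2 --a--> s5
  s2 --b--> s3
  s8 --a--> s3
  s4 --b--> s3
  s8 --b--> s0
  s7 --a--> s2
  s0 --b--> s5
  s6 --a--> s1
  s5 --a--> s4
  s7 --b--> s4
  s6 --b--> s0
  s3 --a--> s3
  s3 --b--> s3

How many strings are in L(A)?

4

The useful subgraph on states {s0, s1, s5, s6, s8} is acyclic, so L(A) is finite; the longest accepting path visits 5 useful states, giving maximum string length 4.
Counting accepting paths from s6 by length: 1 of length 1, 1 of length 2, 1 of length 3, 1 of length 4. Total 4.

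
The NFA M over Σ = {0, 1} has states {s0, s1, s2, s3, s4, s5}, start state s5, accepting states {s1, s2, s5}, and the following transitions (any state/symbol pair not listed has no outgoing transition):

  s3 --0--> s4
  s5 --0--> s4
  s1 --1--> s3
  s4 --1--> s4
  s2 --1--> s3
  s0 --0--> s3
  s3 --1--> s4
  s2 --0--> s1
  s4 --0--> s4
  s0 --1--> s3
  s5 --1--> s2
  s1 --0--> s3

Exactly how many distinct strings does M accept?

The useful subgraph on states {s1, s2, s5} is acyclic, so L(M) is finite; the longest accepting path visits 3 useful states, giving maximum string length 2.
Counting accepting paths from s5 by length: 1 of length 0, 1 of length 1, 1 of length 2. Total 3.

3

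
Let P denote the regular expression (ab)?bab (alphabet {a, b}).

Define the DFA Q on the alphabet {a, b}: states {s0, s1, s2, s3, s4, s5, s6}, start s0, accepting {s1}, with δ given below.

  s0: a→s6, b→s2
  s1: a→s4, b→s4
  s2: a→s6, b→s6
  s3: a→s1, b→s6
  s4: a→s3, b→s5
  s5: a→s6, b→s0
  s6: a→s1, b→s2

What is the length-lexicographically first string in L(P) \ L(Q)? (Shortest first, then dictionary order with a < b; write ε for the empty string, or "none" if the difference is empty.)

bab

The string bab is accepted by P but not by Q.
No shorter string lies in the difference, and bab is the lexicographically first length-3 string in L(P) \ L(Q).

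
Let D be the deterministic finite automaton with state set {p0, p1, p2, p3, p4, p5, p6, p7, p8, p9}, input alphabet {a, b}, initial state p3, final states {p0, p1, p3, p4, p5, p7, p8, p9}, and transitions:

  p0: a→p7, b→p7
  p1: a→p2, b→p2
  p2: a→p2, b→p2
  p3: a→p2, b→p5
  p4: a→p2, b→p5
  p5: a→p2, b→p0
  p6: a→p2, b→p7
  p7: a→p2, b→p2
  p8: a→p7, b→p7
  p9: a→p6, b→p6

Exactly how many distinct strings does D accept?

The useful subgraph on states {p0, p3, p5, p7} is acyclic, so L(D) is finite; the longest accepting path visits 4 useful states, giving maximum string length 3.
Counting accepting paths from p3 by length: 1 of length 0, 1 of length 1, 1 of length 2, 2 of length 3. Total 5.

5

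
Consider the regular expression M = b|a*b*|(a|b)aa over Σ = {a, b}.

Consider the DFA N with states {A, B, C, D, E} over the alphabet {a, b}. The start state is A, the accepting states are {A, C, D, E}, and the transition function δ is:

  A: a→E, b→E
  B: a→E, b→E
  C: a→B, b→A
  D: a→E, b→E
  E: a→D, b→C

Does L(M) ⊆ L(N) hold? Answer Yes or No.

Yes

Converting the expression M to a DFA (subset construction, then merging equivalent states) gives the minimal DFA with states {m0, m1, m2, m3, m4, m5, m6}, start state m0, accepting states {m0, m1, m2, m3, m6} and transitions m0: a→m1, b→m2; m1: a→m1, b→m3; m2: a→m4, b→m3; m3: a→m5, b→m3; m4: a→m6, b→m5; m5: a→m5, b→m5; m6: a→m5, b→m5.
Exploring the product automaton M × N from the start pair (m0, A), following both machines on each input symbol, reaches 14 state pairs: (m0, A), (m1, E), (m2, E), (m1, D), (m3, C), (m4, D), (m3, E), (m5, B), (m3, A), (m6, E), (m5, E), (m5, D), (m5, C), (m5, A).
M accepts in {m0, m1, m2, m3, m6} and N accepts in {A, C, D, E}. The reachable pairs whose M-component is accepting are (m0, A), (m1, E), (m2, E), (m1, D), (m3, C), (m3, E), (m3, A), (m6, E); in each of them the N-component is accepting too, so the product for L(M) \ L(N) (M-component accepting, N-component rejecting) has no reachable accepting pair and the difference is empty.
Hence every string in L(M) is also in L(N).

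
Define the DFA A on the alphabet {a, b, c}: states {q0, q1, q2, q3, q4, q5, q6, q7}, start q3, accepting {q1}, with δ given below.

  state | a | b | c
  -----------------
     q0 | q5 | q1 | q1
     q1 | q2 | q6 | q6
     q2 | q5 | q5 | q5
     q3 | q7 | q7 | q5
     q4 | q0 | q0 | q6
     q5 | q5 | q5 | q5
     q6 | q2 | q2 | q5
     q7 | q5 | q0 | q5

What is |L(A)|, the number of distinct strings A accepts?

The useful subgraph on states {q0, q1, q3, q7} is acyclic, so L(A) is finite; the longest accepting path visits 4 useful states, giving maximum string length 3.
Counting accepting paths from q3 by length: 4 of length 3. Total 4.

4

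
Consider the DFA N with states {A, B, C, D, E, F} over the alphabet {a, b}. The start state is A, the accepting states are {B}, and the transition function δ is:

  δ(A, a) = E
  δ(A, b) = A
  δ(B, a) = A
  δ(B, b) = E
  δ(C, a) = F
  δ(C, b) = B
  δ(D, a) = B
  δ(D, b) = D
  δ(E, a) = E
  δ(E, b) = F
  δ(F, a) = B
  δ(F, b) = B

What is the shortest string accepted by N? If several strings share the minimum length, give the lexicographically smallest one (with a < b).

A breadth-first search from A reaches an accepting state first via the path A → E → F → B on input aba.
No string of length < 3 is accepted (BFS exhausts all shorter strings without reaching an accepting state), and aba is the lexicographically least accepting string of length 3.

aba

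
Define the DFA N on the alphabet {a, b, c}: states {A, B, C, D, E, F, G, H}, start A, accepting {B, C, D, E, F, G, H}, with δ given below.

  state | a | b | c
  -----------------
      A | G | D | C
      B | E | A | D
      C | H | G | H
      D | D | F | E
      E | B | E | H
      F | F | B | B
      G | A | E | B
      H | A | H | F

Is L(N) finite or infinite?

infinite

State A is reachable from the start and can reach an accepting state, and it lies on the cycle A → C → G → A.
Traversing that cycle any number of times yields accepted strings of unbounded length, so the language is infinite.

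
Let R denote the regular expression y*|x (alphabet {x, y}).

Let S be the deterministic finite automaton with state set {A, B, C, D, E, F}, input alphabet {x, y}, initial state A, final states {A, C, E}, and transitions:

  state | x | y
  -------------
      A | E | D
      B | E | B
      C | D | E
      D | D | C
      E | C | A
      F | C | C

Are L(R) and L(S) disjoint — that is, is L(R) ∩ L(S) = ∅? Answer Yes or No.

The empty string ε is accepted by both R and S.
Hence L(R) ∩ L(S) ≠ ∅.

No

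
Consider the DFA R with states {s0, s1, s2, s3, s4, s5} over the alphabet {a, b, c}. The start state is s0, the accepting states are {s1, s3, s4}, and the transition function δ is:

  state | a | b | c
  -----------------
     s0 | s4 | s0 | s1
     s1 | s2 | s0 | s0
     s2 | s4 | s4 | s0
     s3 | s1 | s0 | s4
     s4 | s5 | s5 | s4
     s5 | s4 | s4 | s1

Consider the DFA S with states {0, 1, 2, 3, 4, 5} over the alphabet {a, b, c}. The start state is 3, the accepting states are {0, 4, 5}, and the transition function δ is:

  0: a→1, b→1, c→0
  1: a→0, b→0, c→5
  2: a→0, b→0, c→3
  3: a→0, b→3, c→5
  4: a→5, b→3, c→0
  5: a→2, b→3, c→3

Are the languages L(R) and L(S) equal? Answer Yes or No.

Exploring the product automaton R × S from the start pair (s0, 3), following both machines on each input symbol, reaches 5 state pairs: (s0, 3), (s4, 0), (s1, 5), (s5, 1), (s2, 2).
R accepts in {s1, s3, s4} and S accepts in {0, 4, 5}. In every reachable pair the two components are either both accepting — (s4, 0), (s1, 5) — or both non-accepting, so no string is accepted by exactly one of the machines: L(R) \ L(S) and L(S) \ L(R) are both empty.
Hence every string is accepted by R iff it is accepted by S, and the two languages coincide.

Yes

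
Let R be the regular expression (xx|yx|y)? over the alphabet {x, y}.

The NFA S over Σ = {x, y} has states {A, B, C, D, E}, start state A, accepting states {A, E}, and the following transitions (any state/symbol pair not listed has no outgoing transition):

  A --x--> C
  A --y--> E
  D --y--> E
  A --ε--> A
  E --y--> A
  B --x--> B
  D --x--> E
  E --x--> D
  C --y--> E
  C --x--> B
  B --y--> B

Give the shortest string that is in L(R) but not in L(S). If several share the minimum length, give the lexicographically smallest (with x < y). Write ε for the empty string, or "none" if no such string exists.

The string xx is accepted by R but not by S.
No shorter string lies in the difference, and xx is the lexicographically first length-2 string in L(R) \ L(S).

xx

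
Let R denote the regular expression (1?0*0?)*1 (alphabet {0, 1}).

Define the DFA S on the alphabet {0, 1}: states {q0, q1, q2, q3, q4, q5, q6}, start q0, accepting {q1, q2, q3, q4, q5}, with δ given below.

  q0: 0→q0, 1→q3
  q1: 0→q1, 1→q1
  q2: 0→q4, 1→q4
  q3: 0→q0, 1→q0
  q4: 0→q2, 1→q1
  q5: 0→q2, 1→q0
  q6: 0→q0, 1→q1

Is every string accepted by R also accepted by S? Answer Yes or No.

No

The string 11 is in L(R) but not in L(S).
So L(R) ⊄ L(S).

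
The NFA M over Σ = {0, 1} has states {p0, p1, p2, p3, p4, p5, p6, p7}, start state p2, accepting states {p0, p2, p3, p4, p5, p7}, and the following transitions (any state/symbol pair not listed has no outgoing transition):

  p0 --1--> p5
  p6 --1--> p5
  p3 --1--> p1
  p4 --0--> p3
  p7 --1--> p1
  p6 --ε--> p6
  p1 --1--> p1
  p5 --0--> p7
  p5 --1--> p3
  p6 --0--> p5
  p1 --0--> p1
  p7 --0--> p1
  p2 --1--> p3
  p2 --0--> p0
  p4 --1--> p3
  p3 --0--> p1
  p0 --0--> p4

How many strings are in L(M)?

The useful subgraph on states {p0, p2, p3, p4, p5, p7} is acyclic, so L(M) is finite; the longest accepting path visits 4 useful states, giving maximum string length 3.
Counting accepting paths from p2 by length: 1 of length 0, 2 of length 1, 2 of length 2, 4 of length 3. Total 9.

9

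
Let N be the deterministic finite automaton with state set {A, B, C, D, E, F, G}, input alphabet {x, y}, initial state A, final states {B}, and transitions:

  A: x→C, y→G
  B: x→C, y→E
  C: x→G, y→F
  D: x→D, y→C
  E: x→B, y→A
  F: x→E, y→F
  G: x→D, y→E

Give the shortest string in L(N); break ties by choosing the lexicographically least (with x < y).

A breadth-first search from A reaches an accepting state first via the path A → G → E → B on input yyx.
No string of length < 3 is accepted (BFS exhausts all shorter strings without reaching an accepting state), and yyx is the lexicographically least accepting string of length 3.

yyx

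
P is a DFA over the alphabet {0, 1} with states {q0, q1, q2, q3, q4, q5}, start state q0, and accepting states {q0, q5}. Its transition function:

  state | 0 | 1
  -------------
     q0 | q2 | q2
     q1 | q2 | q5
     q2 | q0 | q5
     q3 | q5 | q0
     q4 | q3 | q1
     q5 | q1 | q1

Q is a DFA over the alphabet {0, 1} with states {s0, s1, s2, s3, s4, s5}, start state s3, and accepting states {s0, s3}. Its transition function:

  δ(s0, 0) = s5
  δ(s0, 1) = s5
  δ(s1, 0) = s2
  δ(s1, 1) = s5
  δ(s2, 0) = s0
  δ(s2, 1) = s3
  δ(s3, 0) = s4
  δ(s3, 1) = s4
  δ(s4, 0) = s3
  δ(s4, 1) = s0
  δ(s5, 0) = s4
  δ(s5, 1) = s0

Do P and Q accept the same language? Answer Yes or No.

Exploring the product automaton P × Q from the start pair (q0, s3), following both machines on each input symbol, reaches 4 state pairs: (q0, s3), (q2, s4), (q5, s0), (q1, s5).
P accepts in {q0, q5} and Q accepts in {s0, s3}. In every reachable pair the two components are either both accepting — (q0, s3), (q5, s0) — or both non-accepting, so no string is accepted by exactly one of the machines: L(P) \ L(Q) and L(Q) \ L(P) are both empty.
Hence every string is accepted by P iff it is accepted by Q, and the two languages coincide.

Yes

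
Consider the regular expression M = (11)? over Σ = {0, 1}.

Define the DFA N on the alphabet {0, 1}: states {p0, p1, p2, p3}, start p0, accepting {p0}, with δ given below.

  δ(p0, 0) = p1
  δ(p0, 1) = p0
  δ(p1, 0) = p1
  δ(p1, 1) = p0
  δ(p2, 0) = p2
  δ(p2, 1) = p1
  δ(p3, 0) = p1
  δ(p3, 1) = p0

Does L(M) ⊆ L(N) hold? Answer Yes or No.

Yes

Converting the expression M to a DFA (subset construction, then merging equivalent states) gives the minimal DFA with states {m0, m1, m2, m3}, start state m0, accepting states {m0, m3} and transitions m0: 0→m1, 1→m2; m1: 0→m1, 1→m1; m2: 0→m1, 1→m3; m3: 0→m1, 1→m1.
Exploring the product automaton M × N from the start pair (m0, p0), following both machines on each input symbol, reaches 5 state pairs: (m0, p0), (m1, p1), (m2, p0), (m1, p0), (m3, p0).
M accepts in {m0, m3} and N accepts in {p0}. The reachable pairs whose M-component is accepting are (m0, p0), (m3, p0); in each of them the N-component is accepting too, so the product for L(M) \ L(N) (M-component accepting, N-component rejecting) has no reachable accepting pair and the difference is empty.
Hence every string in L(M) is also in L(N).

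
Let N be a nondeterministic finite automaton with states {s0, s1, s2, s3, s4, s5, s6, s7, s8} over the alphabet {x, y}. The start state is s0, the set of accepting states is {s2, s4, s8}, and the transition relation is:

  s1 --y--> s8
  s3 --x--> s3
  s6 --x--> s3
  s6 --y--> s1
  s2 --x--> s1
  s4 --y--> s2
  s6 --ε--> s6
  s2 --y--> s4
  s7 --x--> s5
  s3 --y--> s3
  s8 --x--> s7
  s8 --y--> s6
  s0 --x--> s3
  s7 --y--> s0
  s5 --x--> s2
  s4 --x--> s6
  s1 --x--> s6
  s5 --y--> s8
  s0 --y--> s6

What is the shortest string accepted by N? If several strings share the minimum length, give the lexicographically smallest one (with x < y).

A breadth-first search from s0 reaches an accepting state first via the path s0 → s6 → s1 → s8 on input yyy.
No string of length < 3 is accepted (BFS exhausts all shorter strings without reaching an accepting state), and yyy is the lexicographically least accepting string of length 3.

yyy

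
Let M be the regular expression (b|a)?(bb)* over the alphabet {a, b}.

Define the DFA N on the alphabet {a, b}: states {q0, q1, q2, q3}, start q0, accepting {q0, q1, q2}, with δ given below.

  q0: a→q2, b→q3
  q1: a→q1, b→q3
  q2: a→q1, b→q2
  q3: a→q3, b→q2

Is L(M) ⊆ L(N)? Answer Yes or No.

No

The string b is in L(M) but not in L(N).
So L(M) ⊄ L(N).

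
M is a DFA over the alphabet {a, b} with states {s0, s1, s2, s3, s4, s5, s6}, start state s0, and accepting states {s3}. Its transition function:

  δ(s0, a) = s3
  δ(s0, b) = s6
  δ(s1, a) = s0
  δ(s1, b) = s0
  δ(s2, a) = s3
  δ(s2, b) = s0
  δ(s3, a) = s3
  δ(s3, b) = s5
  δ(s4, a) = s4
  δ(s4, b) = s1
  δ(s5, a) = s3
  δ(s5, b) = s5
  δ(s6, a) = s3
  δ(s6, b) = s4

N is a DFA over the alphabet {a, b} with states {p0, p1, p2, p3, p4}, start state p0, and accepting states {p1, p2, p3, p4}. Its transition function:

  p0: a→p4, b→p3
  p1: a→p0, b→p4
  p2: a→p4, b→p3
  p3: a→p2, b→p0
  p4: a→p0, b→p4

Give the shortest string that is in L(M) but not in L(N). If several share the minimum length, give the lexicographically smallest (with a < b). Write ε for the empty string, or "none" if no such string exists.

aa

The string aa is accepted by M but not by N.
No shorter string lies in the difference, and aa is the lexicographically first length-2 string in L(M) \ L(N).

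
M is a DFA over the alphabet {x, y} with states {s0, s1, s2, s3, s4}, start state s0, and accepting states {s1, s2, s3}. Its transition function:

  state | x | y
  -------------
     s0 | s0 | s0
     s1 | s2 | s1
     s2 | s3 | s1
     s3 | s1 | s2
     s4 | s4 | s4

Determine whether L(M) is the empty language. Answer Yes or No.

The states reachable from the start state are {s0}.
None of the accepting states {s1, s2, s3} is reachable, so no string is accepted and L(M) = ∅.

Yes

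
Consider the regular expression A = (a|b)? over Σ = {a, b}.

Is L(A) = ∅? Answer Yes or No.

No

The empty string ε matches the expression, so it belongs to L(A).
Since L(A) contains at least one string, it is not empty.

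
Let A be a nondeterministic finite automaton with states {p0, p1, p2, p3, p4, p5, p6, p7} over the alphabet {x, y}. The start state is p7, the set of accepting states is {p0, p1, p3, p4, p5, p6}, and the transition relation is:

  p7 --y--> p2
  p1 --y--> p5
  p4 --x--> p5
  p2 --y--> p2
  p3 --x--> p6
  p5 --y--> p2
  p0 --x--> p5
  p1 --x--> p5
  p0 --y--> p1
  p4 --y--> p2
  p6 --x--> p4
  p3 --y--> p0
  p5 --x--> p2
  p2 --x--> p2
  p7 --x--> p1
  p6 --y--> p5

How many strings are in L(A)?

The useful subgraph on states {p1, p5, p7} is acyclic, so L(A) is finite; the longest accepting path visits 3 useful states, giving maximum string length 2.
Counting accepting paths from p7 by length: 1 of length 1, 2 of length 2. Total 3.

3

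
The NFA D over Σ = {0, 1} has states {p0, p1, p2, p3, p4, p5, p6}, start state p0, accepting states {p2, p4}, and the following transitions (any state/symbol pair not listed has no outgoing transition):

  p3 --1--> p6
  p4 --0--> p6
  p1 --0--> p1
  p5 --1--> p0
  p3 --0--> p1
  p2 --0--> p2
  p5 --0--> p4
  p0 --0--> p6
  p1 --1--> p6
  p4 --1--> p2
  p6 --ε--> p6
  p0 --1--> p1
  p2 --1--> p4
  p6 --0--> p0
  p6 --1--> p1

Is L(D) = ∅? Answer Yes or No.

Yes

The states reachable from the start state are {p0, p1, p6}.
None of the accepting states {p2, p4} is reachable, so no string is accepted and L(D) = ∅.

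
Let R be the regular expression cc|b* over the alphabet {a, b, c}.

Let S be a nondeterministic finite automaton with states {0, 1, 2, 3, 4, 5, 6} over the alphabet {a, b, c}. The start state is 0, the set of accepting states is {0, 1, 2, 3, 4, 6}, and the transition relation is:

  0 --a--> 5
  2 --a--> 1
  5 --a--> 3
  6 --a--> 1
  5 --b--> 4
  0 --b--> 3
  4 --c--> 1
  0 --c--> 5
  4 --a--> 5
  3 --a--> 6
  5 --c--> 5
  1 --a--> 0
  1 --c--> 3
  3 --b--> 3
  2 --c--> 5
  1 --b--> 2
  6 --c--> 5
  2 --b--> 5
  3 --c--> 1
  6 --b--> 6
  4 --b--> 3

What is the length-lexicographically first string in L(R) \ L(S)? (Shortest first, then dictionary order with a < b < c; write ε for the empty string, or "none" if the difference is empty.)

The string cc is accepted by R but not by S.
No shorter string lies in the difference, and cc is the lexicographically first length-2 string in L(R) \ L(S).

cc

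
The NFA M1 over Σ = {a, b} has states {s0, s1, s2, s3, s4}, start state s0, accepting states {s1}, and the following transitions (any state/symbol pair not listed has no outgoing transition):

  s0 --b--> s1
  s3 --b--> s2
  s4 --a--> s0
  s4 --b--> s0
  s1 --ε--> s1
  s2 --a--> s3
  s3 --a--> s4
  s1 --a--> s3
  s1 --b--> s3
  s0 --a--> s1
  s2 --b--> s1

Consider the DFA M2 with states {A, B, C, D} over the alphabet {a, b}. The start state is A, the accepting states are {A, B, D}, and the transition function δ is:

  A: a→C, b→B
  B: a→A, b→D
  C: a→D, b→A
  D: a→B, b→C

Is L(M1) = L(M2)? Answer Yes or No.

No

The string a is accepted by M1 but rejected by M2.
So L(M1) ≠ L(M2).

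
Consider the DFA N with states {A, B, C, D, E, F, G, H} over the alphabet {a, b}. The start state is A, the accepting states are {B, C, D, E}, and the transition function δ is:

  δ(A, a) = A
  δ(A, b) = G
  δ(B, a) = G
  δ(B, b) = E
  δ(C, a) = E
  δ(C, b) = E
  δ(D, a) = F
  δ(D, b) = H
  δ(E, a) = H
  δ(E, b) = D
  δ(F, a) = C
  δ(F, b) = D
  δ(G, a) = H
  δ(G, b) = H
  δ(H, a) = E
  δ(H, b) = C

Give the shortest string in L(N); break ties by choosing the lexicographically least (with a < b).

baa

A breadth-first search from A reaches an accepting state first via the path A → G → H → E on input baa.
No string of length < 3 is accepted (BFS exhausts all shorter strings without reaching an accepting state), and baa is the lexicographically least accepting string of length 3.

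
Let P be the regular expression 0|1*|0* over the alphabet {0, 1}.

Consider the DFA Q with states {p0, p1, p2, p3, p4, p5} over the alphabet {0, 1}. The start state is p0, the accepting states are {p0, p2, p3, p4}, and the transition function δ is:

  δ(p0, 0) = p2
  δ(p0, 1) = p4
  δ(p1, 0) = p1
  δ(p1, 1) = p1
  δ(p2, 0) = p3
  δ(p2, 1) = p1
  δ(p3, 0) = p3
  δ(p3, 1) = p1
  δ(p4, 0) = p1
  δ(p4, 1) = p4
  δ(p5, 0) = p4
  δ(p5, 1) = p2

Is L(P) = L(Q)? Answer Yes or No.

Converting the expression P to a DFA (subset construction, then merging equivalent states) gives the minimal DFA with states {r0, r1, r2, r3}, start state r0, accepting states {r0, r1, r2} and transitions r0: 0→r1, 1→r2; r1: 0→r1, 1→r3; r2: 0→r3, 1→r2; r3: 0→r3, 1→r3.
Exploring the product automaton P × Q from the start pair (r0, p0), following both machines on each input symbol, reaches 5 state pairs: (r0, p0), (r1, p2), (r2, p4), (r1, p3), (r3, p1).
P accepts in {r0, r1, r2} and Q accepts in {p0, p2, p3, p4}. In every reachable pair the two components are either both accepting — (r0, p0), (r1, p2), (r2, p4), (r1, p3) — or both non-accepting, so no string is accepted by exactly one of the machines: L(P) \ L(Q) and L(Q) \ L(P) are both empty.
Hence every string is accepted by P iff it is accepted by Q, and the two languages coincide.

Yes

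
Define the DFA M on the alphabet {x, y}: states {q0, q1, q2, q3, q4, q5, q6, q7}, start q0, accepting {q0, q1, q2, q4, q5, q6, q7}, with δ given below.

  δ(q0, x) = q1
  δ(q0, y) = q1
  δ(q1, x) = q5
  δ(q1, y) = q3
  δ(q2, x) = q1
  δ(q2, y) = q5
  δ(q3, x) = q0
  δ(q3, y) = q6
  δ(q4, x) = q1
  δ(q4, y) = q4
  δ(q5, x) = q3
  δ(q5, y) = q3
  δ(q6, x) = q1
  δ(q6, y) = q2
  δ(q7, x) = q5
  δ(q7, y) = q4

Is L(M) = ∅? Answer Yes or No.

The empty string ε is accepted: the run q0 ends in the accepting state q0.
Since at least one string is accepted, L(M) is not empty.

No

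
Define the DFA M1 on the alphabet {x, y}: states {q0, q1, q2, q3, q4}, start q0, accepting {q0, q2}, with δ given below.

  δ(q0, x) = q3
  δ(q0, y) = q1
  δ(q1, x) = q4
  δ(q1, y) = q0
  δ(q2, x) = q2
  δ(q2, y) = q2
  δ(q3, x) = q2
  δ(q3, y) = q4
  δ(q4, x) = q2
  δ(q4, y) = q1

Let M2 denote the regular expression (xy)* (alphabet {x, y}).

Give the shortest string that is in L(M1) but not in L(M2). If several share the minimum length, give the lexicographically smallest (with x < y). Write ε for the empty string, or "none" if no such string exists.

xx

The string xx is accepted by M1 but not by M2.
No shorter string lies in the difference, and xx is the lexicographically first length-2 string in L(M1) \ L(M2).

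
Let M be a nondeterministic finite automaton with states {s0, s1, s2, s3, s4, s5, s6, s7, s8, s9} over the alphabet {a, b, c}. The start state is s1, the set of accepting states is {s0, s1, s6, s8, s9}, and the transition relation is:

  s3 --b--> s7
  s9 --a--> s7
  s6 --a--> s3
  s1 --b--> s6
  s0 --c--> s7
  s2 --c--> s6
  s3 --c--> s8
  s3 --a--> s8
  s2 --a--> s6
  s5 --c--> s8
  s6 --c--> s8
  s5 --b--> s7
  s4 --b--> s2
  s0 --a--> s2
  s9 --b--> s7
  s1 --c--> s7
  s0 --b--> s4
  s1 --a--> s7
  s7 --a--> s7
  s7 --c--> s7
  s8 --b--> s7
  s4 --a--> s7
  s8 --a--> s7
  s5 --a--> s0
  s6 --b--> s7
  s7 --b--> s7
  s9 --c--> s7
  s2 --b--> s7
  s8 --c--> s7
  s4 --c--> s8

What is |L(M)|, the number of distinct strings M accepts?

5

The useful subgraph on states {s1, s3, s6, s8} is acyclic, so L(M) is finite; the longest accepting path visits 4 useful states, giving maximum string length 3.
Counting accepting paths from s1 by length: 1 of length 0, 1 of length 1, 1 of length 2, 2 of length 3. Total 5.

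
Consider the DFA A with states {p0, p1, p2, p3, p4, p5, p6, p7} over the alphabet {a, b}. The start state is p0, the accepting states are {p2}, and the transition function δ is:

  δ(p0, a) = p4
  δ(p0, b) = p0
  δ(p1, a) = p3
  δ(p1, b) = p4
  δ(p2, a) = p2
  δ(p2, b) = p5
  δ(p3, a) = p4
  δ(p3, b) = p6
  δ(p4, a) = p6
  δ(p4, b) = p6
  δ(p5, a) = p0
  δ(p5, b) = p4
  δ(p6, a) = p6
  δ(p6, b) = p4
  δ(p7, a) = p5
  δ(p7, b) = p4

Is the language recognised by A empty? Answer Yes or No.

Yes

The states reachable from the start state are {p0, p4, p6}.
None of the accepting states {p2} is reachable, so no string is accepted and L(A) = ∅.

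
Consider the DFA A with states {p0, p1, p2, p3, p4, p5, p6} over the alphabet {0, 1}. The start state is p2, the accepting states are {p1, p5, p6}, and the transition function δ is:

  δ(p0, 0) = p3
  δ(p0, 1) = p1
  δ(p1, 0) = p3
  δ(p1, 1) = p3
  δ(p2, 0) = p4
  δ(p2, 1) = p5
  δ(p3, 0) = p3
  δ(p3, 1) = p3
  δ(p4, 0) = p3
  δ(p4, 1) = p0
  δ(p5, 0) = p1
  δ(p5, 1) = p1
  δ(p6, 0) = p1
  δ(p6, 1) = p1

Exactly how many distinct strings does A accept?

The useful subgraph on states {p0, p1, p2, p4, p5} is acyclic, so L(A) is finite; the longest accepting path visits 4 useful states, giving maximum string length 3.
Counting accepting paths from p2 by length: 1 of length 1, 2 of length 2, 1 of length 3. Total 4.

4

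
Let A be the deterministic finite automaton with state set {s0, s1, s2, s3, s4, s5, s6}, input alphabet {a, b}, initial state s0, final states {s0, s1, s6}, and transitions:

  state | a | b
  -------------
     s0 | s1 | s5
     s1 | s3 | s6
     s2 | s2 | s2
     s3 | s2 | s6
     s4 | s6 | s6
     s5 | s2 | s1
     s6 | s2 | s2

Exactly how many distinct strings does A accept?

The useful subgraph on states {s0, s1, s3, s5, s6} is acyclic, so L(A) is finite; the longest accepting path visits 5 useful states, giving maximum string length 4.
Counting accepting paths from s0 by length: 1 of length 0, 1 of length 1, 2 of length 2, 2 of length 3, 1 of length 4. Total 7.

7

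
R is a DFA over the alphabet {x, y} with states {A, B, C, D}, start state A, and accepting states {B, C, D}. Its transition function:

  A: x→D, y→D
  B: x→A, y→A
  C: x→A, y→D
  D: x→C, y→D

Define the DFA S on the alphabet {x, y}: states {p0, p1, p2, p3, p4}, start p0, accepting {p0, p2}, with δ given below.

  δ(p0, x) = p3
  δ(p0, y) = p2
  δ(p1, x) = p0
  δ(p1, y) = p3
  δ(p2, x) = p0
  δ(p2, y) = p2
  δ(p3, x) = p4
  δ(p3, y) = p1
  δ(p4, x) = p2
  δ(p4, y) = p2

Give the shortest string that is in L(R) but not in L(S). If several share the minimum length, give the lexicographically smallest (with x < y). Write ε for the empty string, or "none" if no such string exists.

The string x is accepted by R but not by S.
No shorter string lies in the difference, and x is the lexicographically first length-1 string in L(R) \ L(S).

x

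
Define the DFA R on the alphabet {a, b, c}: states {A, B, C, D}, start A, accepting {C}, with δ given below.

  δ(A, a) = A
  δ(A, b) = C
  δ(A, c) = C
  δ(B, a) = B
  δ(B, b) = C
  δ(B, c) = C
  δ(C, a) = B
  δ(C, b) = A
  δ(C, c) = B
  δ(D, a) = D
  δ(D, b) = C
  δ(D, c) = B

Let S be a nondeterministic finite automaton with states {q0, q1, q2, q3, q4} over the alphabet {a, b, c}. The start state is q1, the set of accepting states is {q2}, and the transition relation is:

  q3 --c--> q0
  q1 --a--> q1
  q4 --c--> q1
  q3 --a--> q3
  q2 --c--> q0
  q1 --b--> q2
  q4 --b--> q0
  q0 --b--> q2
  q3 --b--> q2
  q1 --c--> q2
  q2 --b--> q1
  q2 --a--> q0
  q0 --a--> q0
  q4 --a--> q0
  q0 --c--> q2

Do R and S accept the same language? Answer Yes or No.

Yes

Exploring the product automaton R × S from the start pair (A, q1), following both machines on each input symbol, reaches 3 state pairs: (A, q1), (C, q2), (B, q0).
R accepts in {C} and S accepts in {q2}. In every reachable pair the two components are either both accepting — (C, q2) — or both non-accepting, so no string is accepted by exactly one of the machines: L(R) \ L(S) and L(S) \ L(R) are both empty.
Hence every string is accepted by R iff it is accepted by S, and the two languages coincide.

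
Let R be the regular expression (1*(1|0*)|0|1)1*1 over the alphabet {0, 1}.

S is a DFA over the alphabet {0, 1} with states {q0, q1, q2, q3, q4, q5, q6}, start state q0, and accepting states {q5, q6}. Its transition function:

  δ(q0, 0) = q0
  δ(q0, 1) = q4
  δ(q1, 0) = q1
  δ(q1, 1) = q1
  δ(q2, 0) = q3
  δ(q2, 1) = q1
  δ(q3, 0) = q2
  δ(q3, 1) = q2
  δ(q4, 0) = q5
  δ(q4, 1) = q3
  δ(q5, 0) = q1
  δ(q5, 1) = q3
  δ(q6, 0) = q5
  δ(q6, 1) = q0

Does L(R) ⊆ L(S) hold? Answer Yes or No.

The string 1 is in L(R) but not in L(S).
So L(R) ⊄ L(S).

No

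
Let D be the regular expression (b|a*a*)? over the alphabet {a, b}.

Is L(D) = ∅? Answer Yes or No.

The empty string ε matches the expression, so it belongs to L(D).
Since L(D) contains at least one string, it is not empty.

No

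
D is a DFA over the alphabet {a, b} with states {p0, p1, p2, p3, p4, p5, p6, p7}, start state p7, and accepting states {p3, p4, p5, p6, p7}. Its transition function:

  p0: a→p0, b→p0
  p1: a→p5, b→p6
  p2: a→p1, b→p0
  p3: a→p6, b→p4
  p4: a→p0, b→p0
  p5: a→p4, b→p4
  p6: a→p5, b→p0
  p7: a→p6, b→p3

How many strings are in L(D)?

11

The useful subgraph on states {p3, p4, p5, p6, p7} is acyclic, so L(D) is finite; the longest accepting path visits 5 useful states, giving maximum string length 4.
Counting accepting paths from p7 by length: 1 of length 0, 2 of length 1, 3 of length 2, 3 of length 3, 2 of length 4. Total 11.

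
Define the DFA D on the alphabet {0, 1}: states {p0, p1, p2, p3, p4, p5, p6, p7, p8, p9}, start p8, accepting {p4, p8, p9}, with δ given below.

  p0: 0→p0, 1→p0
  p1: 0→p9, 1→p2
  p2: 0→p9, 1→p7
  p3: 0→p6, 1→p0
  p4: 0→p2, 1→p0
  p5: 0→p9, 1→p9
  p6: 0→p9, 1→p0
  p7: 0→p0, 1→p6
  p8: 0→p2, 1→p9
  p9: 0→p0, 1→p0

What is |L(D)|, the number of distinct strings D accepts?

The useful subgraph on states {p2, p6, p7, p8, p9} is acyclic, so L(D) is finite; the longest accepting path visits 5 useful states, giving maximum string length 4.
Counting accepting paths from p8 by length: 1 of length 0, 1 of length 1, 1 of length 2, 1 of length 4. Total 4.

4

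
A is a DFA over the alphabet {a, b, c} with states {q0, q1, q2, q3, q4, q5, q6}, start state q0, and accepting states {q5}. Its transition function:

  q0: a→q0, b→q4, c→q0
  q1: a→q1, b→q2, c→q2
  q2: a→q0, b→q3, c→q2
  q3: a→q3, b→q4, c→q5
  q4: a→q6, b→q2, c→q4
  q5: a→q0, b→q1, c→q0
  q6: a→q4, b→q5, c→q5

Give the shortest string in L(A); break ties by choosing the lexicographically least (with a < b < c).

bab

A breadth-first search from q0 reaches an accepting state first via the path q0 → q4 → q6 → q5 on input bab.
No string of length < 3 is accepted (BFS exhausts all shorter strings without reaching an accepting state), and bab is the lexicographically least accepting string of length 3.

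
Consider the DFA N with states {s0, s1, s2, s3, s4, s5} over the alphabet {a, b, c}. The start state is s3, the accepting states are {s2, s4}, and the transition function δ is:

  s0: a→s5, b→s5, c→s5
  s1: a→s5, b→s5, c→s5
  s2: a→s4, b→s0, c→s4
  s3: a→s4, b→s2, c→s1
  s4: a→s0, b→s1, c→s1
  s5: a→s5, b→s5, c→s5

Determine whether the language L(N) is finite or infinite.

finite

The useful states (reachable from s3 and able to reach an accepting state) are {s2, s3, s4}.
Restricted to these states the transition graph has no cycle, so every accepting path has bounded length and L is finite.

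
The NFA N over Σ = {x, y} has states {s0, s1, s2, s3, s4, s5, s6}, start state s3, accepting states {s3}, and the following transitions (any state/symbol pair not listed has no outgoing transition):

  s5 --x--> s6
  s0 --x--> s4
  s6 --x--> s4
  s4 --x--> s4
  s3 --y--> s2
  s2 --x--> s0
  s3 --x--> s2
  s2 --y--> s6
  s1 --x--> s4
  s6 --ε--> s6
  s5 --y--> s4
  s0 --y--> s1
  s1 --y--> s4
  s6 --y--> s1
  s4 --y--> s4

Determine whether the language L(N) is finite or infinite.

finite

The useful states (reachable from s3 and able to reach an accepting state) are {s3}.
Restricted to these states the transition graph has no cycle, so every accepting path has bounded length and L is finite.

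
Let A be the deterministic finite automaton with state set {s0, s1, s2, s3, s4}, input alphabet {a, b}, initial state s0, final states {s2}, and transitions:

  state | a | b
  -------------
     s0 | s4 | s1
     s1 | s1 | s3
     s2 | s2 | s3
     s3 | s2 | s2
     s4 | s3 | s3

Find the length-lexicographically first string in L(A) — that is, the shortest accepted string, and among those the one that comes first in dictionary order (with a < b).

A breadth-first search from s0 reaches an accepting state first via the path s0 → s4 → s3 → s2 on input aaa.
No string of length < 3 is accepted (BFS exhausts all shorter strings without reaching an accepting state), and aaa is the lexicographically least accepting string of length 3.

aaa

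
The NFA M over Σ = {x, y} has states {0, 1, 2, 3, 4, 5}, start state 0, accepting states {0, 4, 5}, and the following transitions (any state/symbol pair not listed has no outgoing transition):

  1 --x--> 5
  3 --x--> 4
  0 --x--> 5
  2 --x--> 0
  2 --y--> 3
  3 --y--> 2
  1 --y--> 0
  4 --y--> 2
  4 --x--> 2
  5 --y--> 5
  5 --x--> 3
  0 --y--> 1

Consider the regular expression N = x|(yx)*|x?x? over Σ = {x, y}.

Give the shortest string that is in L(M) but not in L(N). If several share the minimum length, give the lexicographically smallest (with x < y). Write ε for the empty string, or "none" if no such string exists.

xy

The string xy is accepted by M but not by N.
No shorter string lies in the difference, and xy is the lexicographically first length-2 string in L(M) \ L(N).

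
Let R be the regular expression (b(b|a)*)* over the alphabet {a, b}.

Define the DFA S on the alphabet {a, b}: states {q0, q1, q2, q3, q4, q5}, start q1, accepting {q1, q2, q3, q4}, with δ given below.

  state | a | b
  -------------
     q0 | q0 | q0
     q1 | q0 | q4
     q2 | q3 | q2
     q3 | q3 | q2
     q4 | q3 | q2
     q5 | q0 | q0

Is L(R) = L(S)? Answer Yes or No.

Yes

Converting the expression R to a DFA (subset construction, then merging equivalent states) gives the minimal DFA with states {r0, r1, r2}, start state r0, accepting states {r0, r2} and transitions r0: a→r1, b→r2; r1: a→r1, b→r1; r2: a→r2, b→r2.
Exploring the product automaton R × S from the start pair (r0, q1), following both machines on each input symbol, reaches 5 state pairs: (r0, q1), (r1, q0), (r2, q4), (r2, q3), (r2, q2).
R accepts in {r0, r2} and S accepts in {q1, q2, q3, q4}. In every reachable pair the two components are either both accepting — (r0, q1), (r2, q4), (r2, q3), (r2, q2) — or both non-accepting, so no string is accepted by exactly one of the machines: L(R) \ L(S) and L(S) \ L(R) are both empty.
Hence every string is accepted by R iff it is accepted by S, and the two languages coincide.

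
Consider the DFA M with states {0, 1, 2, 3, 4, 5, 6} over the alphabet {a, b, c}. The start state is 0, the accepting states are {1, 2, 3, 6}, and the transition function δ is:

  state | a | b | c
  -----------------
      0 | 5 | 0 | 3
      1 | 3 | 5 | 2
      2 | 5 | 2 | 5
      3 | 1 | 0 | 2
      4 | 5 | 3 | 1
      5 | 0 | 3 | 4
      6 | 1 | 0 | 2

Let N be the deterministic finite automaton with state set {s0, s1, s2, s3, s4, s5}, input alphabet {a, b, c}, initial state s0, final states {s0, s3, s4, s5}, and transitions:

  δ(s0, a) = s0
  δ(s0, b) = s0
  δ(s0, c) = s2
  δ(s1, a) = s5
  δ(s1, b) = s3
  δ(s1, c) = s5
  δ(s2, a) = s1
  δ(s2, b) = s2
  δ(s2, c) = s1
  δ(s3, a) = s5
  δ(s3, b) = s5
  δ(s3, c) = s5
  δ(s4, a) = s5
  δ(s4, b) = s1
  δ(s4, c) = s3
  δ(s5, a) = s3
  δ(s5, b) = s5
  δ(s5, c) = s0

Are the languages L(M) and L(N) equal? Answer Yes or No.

The string c is accepted by M but rejected by N.
So L(M) ≠ L(N).

No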